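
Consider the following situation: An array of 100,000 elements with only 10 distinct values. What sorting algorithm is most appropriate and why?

Best choice: 3-way quicksort or Counting sort
Reason: 3-way (Dutch national flag) partitioning groups every copy of the pivot together, so with only d=10 distinct keys quicksort finishes in O(n log d) expected time, which is effectively linear; counting sort runs in O(n + k) where k is the size of the key range (not the number of distinct values), so it is linear when the 10 values are integers drawn from a small known range


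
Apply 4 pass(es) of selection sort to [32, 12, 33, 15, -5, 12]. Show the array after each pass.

Pass 1: Select minimum -5 at index 4, swap -> [-5, 12, 33, 15, 32, 12]
Pass 2: Select minimum 12 at index 1, swap -> [-5, 12, 33, 15, 32, 12]
Pass 3: Select minimum 12 at index 5, swap -> [-5, 12, 12, 15, 32, 33]
Pass 4: Select minimum 15 at index 3, swap -> [-5, 12, 12, 15, 32, 33]


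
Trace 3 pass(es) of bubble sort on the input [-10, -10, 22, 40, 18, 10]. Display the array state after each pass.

After pass 1: [-10, -10, 22, 18, 10, 40] (2 swaps)
After pass 2: [-10, -10, 18, 10, 22, 40] (2 swaps)
After pass 3: [-10, -10, 10, 18, 22, 40] (1 swaps)
Total swaps: 5


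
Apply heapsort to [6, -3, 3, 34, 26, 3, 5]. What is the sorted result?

Build heap: [34, 26, 5, -3, 6, 3, 3]
Extract 34: [26, 6, 5, -3, 3, 3, 34]
Extract 26: [6, 3, 5, -3, 3, 26, 34]
Extract 6: [5, 3, 3, -3, 6, 26, 34]
Extract 5: [3, -3, 3, 5, 6, 26, 34]
Extract 3: [3, -3, 3, 5, 6, 26, 34]
Extract 3: [-3, 3, 3, 5, 6, 26, 34]


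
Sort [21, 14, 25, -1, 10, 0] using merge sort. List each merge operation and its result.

Divide and conquer:
  Merge [14] + [25] -> [14, 25]
  Merge [21] + [14, 25] -> [14, 21, 25]
  Merge [10] + [0] -> [0, 10]
  Merge [-1] + [0, 10] -> [-1, 0, 10]
  Merge [14, 21, 25] + [-1, 0, 10] -> [-1, 0, 10, 14, 21, 25]


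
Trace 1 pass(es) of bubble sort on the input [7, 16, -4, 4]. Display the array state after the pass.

After pass 1: [7, -4, 4, 16] (2 swaps)
Total swaps: 2


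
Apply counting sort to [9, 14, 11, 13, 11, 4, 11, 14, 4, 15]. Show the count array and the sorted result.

Count array: [0, 0, 0, 0, 2, 0, 0, 0, 0, 1, 0, 3, 0, 1, 2, 1]
(count[i] = number of elements equal to i)
Cumulative count: [0, 0, 0, 0, 2, 2, 2, 2, 2, 3, 3, 6, 6, 7, 9, 10]
Sorted: [4, 4, 9, 11, 11, 11, 13, 14, 14, 15]


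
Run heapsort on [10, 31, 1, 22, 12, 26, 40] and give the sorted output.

Build heap: [40, 31, 26, 22, 12, 10, 1]
Extract 40: [31, 22, 26, 1, 12, 10, 40]
Extract 31: [26, 22, 10, 1, 12, 31, 40]
Extract 26: [22, 12, 10, 1, 26, 31, 40]
Extract 22: [12, 1, 10, 22, 26, 31, 40]
Extract 12: [10, 1, 12, 22, 26, 31, 40]
Extract 10: [1, 10, 12, 22, 26, 31, 40]


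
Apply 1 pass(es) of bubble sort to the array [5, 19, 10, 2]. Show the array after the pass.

After pass 1: [5, 10, 2, 19] (2 swaps)
Total swaps: 2


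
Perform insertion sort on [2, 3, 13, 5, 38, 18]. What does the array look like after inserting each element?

First element 2 is already 'sorted'
Insert 3: shifted 0 elements -> [2, 3, 13, 5, 38, 18]
Insert 13: shifted 0 elements -> [2, 3, 13, 5, 38, 18]
Insert 5: shifted 1 elements -> [2, 3, 5, 13, 38, 18]
Insert 38: shifted 0 elements -> [2, 3, 5, 13, 38, 18]
Insert 18: shifted 1 elements -> [2, 3, 5, 13, 18, 38]


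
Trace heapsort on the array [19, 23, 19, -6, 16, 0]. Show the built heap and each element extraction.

Build heap: [23, 19, 19, -6, 16, 0]
Extract 23: [19, 16, 19, -6, 0, 23]
Extract 19: [19, 16, 0, -6, 19, 23]
Extract 19: [16, -6, 0, 19, 19, 23]
Extract 16: [0, -6, 16, 19, 19, 23]
Extract 0: [-6, 0, 16, 19, 19, 23]


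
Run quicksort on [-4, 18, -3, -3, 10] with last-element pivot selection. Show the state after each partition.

Partition 1: pivot=10 at index 3 -> [-4, -3, -3, 10, 18]
Partition 2: pivot=-3 at index 2 -> [-4, -3, -3, 10, 18]
Partition 3: pivot=-3 at index 1 -> [-4, -3, -3, 10, 18]


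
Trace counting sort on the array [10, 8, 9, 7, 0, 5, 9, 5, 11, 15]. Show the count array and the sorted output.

Count array: [1, 0, 0, 0, 0, 2, 0, 1, 1, 2, 1, 1, 0, 0, 0, 1]
(count[i] = number of elements equal to i)
Cumulative count: [1, 1, 1, 1, 1, 3, 3, 4, 5, 7, 8, 9, 9, 9, 9, 10]
Sorted: [0, 5, 5, 7, 8, 9, 9, 10, 11, 15]


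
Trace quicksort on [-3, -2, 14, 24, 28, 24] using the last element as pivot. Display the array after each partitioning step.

Partition 1: pivot=24 at index 4 -> [-3, -2, 14, 24, 24, 28]
Partition 2: pivot=24 at index 3 -> [-3, -2, 14, 24, 24, 28]
Partition 3: pivot=14 at index 2 -> [-3, -2, 14, 24, 24, 28]
Partition 4: pivot=-2 at index 1 -> [-3, -2, 14, 24, 24, 28]


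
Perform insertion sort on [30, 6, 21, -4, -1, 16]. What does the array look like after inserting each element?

First element 30 is already 'sorted'
Insert 6: shifted 1 elements -> [6, 30, 21, -4, -1, 16]
Insert 21: shifted 1 elements -> [6, 21, 30, -4, -1, 16]
Insert -4: shifted 3 elements -> [-4, 6, 21, 30, -1, 16]
Insert -1: shifted 3 elements -> [-4, -1, 6, 21, 30, 16]
Insert 16: shifted 2 elements -> [-4, -1, 6, 16, 21, 30]


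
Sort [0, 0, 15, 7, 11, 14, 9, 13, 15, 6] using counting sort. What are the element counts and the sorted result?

Count array: [2, 0, 0, 0, 0, 0, 1, 1, 0, 1, 0, 1, 0, 1, 1, 2]
(count[i] = number of elements equal to i)
Cumulative count: [2, 2, 2, 2, 2, 2, 3, 4, 4, 5, 5, 6, 6, 7, 8, 10]
Sorted: [0, 0, 6, 7, 9, 11, 13, 14, 15, 15]


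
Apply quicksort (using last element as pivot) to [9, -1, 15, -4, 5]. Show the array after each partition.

Partition 1: pivot=5 at index 2 -> [-1, -4, 5, 9, 15]
Partition 2: pivot=-4 at index 0 -> [-4, -1, 5, 9, 15]
Partition 3: pivot=15 at index 4 -> [-4, -1, 5, 9, 15]


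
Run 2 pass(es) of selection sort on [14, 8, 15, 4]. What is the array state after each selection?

Pass 1: Select minimum 4 at index 3, swap -> [4, 8, 15, 14]
Pass 2: Select minimum 8 at index 1, swap -> [4, 8, 15, 14]


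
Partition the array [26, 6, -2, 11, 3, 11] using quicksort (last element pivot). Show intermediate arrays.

Partition 1: pivot=11 at index 4 -> [6, -2, 11, 3, 11, 26]
Partition 2: pivot=3 at index 1 -> [-2, 3, 11, 6, 11, 26]
Partition 3: pivot=6 at index 2 -> [-2, 3, 6, 11, 11, 26]


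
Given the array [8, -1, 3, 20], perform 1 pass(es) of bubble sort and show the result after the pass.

After pass 1: [-1, 3, 8, 20] (2 swaps)
Total swaps: 2


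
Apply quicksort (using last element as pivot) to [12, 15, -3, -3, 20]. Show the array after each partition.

Partition 1: pivot=20 at index 4 -> [12, 15, -3, -3, 20]
Partition 2: pivot=-3 at index 1 -> [-3, -3, 12, 15, 20]
Partition 3: pivot=15 at index 3 -> [-3, -3, 12, 15, 20]


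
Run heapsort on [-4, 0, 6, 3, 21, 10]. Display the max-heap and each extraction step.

Build heap: [21, 3, 10, -4, 0, 6]
Extract 21: [10, 3, 6, -4, 0, 21]
Extract 10: [6, 3, 0, -4, 10, 21]
Extract 6: [3, -4, 0, 6, 10, 21]
Extract 3: [0, -4, 3, 6, 10, 21]
Extract 0: [-4, 0, 3, 6, 10, 21]


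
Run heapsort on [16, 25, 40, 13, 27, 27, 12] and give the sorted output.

Build heap: [40, 27, 27, 13, 25, 16, 12]
Extract 40: [27, 25, 27, 13, 12, 16, 40]
Extract 27: [27, 25, 16, 13, 12, 27, 40]
Extract 27: [25, 13, 16, 12, 27, 27, 40]
Extract 25: [16, 13, 12, 25, 27, 27, 40]
Extract 16: [13, 12, 16, 25, 27, 27, 40]
Extract 13: [12, 13, 16, 25, 27, 27, 40]


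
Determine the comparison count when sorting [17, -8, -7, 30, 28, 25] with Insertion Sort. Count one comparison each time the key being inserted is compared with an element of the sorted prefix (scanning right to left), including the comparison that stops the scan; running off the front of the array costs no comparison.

Insert -8: 17 > -8 (shift), reached front = 1 comparison(s) -> [-8, 17, -7, 30, 28, 25]
Insert -7: 17 > -7 (shift), -8 <= -7 (stop) = 2 comparison(s) -> [-8, -7, 17, 30, 28, 25]
Insert 30: 17 <= 30 (stop) = 1 comparison(s) -> [-8, -7, 17, 30, 28, 25]
Insert 28: 30 > 28 (shift), 17 <= 28 (stop) = 2 comparison(s) -> [-8, -7, 17, 28, 30, 25]
Insert 25: 30 > 25 (shift), 28 > 25 (shift), 17 <= 25 (stop) = 3 comparison(s) -> [-8, -7, 17, 25, 28, 30]
Total comparisons: 1 + 2 + 1 + 2 + 3 = 9


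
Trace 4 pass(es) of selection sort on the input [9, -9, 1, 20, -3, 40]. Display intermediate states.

Pass 1: Select minimum -9 at index 1, swap -> [-9, 9, 1, 20, -3, 40]
Pass 2: Select minimum -3 at index 4, swap -> [-9, -3, 1, 20, 9, 40]
Pass 3: Select minimum 1 at index 2, swap -> [-9, -3, 1, 20, 9, 40]
Pass 4: Select minimum 9 at index 4, swap -> [-9, -3, 1, 9, 20, 40]


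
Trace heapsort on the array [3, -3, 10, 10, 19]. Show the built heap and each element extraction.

Build heap: [19, 10, 10, 3, -3]
Extract 19: [10, 3, 10, -3, 19]
Extract 10: [10, 3, -3, 10, 19]
Extract 10: [3, -3, 10, 10, 19]
Extract 3: [-3, 3, 10, 10, 19]


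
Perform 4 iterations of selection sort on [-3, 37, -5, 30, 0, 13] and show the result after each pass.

Pass 1: Select minimum -5 at index 2, swap -> [-5, 37, -3, 30, 0, 13]
Pass 2: Select minimum -3 at index 2, swap -> [-5, -3, 37, 30, 0, 13]
Pass 3: Select minimum 0 at index 4, swap -> [-5, -3, 0, 30, 37, 13]
Pass 4: Select minimum 13 at index 5, swap -> [-5, -3, 0, 13, 37, 30]


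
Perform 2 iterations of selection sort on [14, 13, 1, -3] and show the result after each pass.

Pass 1: Select minimum -3 at index 3, swap -> [-3, 13, 1, 14]
Pass 2: Select minimum 1 at index 2, swap -> [-3, 1, 13, 14]


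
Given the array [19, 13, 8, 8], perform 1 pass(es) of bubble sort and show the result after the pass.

After pass 1: [13, 8, 8, 19] (3 swaps)
Total swaps: 3


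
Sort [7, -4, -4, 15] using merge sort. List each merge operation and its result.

Divide and conquer:
  Merge [7] + [-4] -> [-4, 7]
  Merge [-4] + [15] -> [-4, 15]
  Merge [-4, 7] + [-4, 15] -> [-4, -4, 7, 15]


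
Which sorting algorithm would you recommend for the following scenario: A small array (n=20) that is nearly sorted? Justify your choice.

Best choice: Insertion sort
Reason: Insertion sort is O(n) for nearly sorted arrays and has low overhead


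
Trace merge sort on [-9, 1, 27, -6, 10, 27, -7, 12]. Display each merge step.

Divide and conquer:
  Merge [-9] + [1] -> [-9, 1]
  Merge [27] + [-6] -> [-6, 27]
  Merge [-9, 1] + [-6, 27] -> [-9, -6, 1, 27]
  Merge [10] + [27] -> [10, 27]
  Merge [-7] + [12] -> [-7, 12]
  Merge [10, 27] + [-7, 12] -> [-7, 10, 12, 27]
  Merge [-9, -6, 1, 27] + [-7, 10, 12, 27] -> [-9, -7, -6, 1, 10, 12, 27, 27]


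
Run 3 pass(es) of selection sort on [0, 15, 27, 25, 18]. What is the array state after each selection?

Pass 1: Select minimum 0 at index 0, swap -> [0, 15, 27, 25, 18]
Pass 2: Select minimum 15 at index 1, swap -> [0, 15, 27, 25, 18]
Pass 3: Select minimum 18 at index 4, swap -> [0, 15, 18, 25, 27]


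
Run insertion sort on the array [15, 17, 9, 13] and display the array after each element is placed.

First element 15 is already 'sorted'
Insert 17: shifted 0 elements -> [15, 17, 9, 13]
Insert 9: shifted 2 elements -> [9, 15, 17, 13]
Insert 13: shifted 2 elements -> [9, 13, 15, 17]


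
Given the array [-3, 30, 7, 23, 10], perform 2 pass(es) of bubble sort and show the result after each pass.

After pass 1: [-3, 7, 23, 10, 30] (3 swaps)
After pass 2: [-3, 7, 10, 23, 30] (1 swaps)
Total swaps: 4


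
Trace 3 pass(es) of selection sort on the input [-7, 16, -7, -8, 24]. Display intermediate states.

Pass 1: Select minimum -8 at index 3, swap -> [-8, 16, -7, -7, 24]
Pass 2: Select minimum -7 at index 2, swap -> [-8, -7, 16, -7, 24]
Pass 3: Select minimum -7 at index 3, swap -> [-8, -7, -7, 16, 24]


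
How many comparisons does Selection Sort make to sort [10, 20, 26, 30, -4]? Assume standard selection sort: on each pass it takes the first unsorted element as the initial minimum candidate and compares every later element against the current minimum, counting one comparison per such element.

Pass 1: scan indices 1..4 for the minimum = 4 comparison(s); min is -4, place at index 0 -> [-4, 20, 26, 30, 10]
Pass 2: scan indices 2..4 for the minimum = 3 comparison(s); min is 10, place at index 1 -> [-4, 10, 26, 30, 20]
Pass 3: scan indices 3..4 for the minimum = 2 comparison(s); min is 20, place at index 2 -> [-4, 10, 20, 30, 26]
Pass 4: scan indices 4..4 for the minimum = 1 comparison(s); min is 26, place at index 3 -> [-4, 10, 20, 26, 30]
Selection sort always scans the whole unsorted suffix, so the count is (n-1) + (n-2) + ... + 1 = n(n-1)/2 = 5*4/2 = 10 regardless of the input order.
Total comparisons: 4 + 3 + 2 + 1 = 10


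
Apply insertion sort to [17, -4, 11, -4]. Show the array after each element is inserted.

First element 17 is already 'sorted'
Insert -4: shifted 1 elements -> [-4, 17, 11, -4]
Insert 11: shifted 1 elements -> [-4, 11, 17, -4]
Insert -4: shifted 2 elements -> [-4, -4, 11, 17]


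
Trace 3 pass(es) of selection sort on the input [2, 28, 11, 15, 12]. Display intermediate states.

Pass 1: Select minimum 2 at index 0, swap -> [2, 28, 11, 15, 12]
Pass 2: Select minimum 11 at index 2, swap -> [2, 11, 28, 15, 12]
Pass 3: Select minimum 12 at index 4, swap -> [2, 11, 12, 15, 28]


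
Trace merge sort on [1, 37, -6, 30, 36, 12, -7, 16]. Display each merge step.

Divide and conquer:
  Merge [1] + [37] -> [1, 37]
  Merge [-6] + [30] -> [-6, 30]
  Merge [1, 37] + [-6, 30] -> [-6, 1, 30, 37]
  Merge [36] + [12] -> [12, 36]
  Merge [-7] + [16] -> [-7, 16]
  Merge [12, 36] + [-7, 16] -> [-7, 12, 16, 36]
  Merge [-6, 1, 30, 37] + [-7, 12, 16, 36] -> [-7, -6, 1, 12, 16, 30, 36, 37]


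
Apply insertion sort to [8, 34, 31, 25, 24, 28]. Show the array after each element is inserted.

First element 8 is already 'sorted'
Insert 34: shifted 0 elements -> [8, 34, 31, 25, 24, 28]
Insert 31: shifted 1 elements -> [8, 31, 34, 25, 24, 28]
Insert 25: shifted 2 elements -> [8, 25, 31, 34, 24, 28]
Insert 24: shifted 3 elements -> [8, 24, 25, 31, 34, 28]
Insert 28: shifted 2 elements -> [8, 24, 25, 28, 31, 34]


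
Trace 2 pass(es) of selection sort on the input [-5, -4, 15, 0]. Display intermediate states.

Pass 1: Select minimum -5 at index 0, swap -> [-5, -4, 15, 0]
Pass 2: Select minimum -4 at index 1, swap -> [-5, -4, 15, 0]


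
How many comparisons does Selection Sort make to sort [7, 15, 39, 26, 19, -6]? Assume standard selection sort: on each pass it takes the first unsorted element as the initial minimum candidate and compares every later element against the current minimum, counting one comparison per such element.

Pass 1: scan indices 1..5 for the minimum = 5 comparison(s); min is -6, place at index 0 -> [-6, 15, 39, 26, 19, 7]
Pass 2: scan indices 2..5 for the minimum = 4 comparison(s); min is 7, place at index 1 -> [-6, 7, 39, 26, 19, 15]
Pass 3: scan indices 3..5 for the minimum = 3 comparison(s); min is 15, place at index 2 -> [-6, 7, 15, 26, 19, 39]
Pass 4: scan indices 4..5 for the minimum = 2 comparison(s); min is 19, place at index 3 -> [-6, 7, 15, 19, 26, 39]
Pass 5: scan indices 5..5 for the minimum = 1 comparison(s); min is 26, place at index 4 -> [-6, 7, 15, 19, 26, 39]
Selection sort always scans the whole unsorted suffix, so the count is (n-1) + (n-2) + ... + 1 = n(n-1)/2 = 6*5/2 = 15 regardless of the input order.
Total comparisons: 5 + 4 + 3 + 2 + 1 = 15


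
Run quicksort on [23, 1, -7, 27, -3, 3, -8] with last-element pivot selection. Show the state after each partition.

Partition 1: pivot=-8 at index 0 -> [-8, 1, -7, 27, -3, 3, 23]
Partition 2: pivot=23 at index 5 -> [-8, 1, -7, -3, 3, 23, 27]
Partition 3: pivot=3 at index 4 -> [-8, 1, -7, -3, 3, 23, 27]
Partition 4: pivot=-3 at index 2 -> [-8, -7, -3, 1, 3, 23, 27]


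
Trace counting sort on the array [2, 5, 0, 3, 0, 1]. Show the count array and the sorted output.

Count array: [2, 1, 1, 1, 0, 1]
(count[i] = number of elements equal to i)
Cumulative count: [2, 3, 4, 5, 5, 6]
Sorted: [0, 0, 1, 2, 3, 5]


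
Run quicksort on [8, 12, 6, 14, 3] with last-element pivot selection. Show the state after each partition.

Partition 1: pivot=3 at index 0 -> [3, 12, 6, 14, 8]
Partition 2: pivot=8 at index 2 -> [3, 6, 8, 14, 12]
Partition 3: pivot=12 at index 3 -> [3, 6, 8, 12, 14]


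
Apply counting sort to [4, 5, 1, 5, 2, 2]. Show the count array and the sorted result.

Count array: [0, 1, 2, 0, 1, 2]
(count[i] = number of elements equal to i)
Cumulative count: [0, 1, 3, 3, 4, 6]
Sorted: [1, 2, 2, 4, 5, 5]


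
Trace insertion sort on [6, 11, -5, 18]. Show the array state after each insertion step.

First element 6 is already 'sorted'
Insert 11: shifted 0 elements -> [6, 11, -5, 18]
Insert -5: shifted 2 elements -> [-5, 6, 11, 18]
Insert 18: shifted 0 elements -> [-5, 6, 11, 18]


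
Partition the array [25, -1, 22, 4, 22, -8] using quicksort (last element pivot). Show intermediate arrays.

Partition 1: pivot=-8 at index 0 -> [-8, -1, 22, 4, 22, 25]
Partition 2: pivot=25 at index 5 -> [-8, -1, 22, 4, 22, 25]
Partition 3: pivot=22 at index 4 -> [-8, -1, 22, 4, 22, 25]
Partition 4: pivot=4 at index 2 -> [-8, -1, 4, 22, 22, 25]


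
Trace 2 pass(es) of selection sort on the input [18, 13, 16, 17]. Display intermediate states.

Pass 1: Select minimum 13 at index 1, swap -> [13, 18, 16, 17]
Pass 2: Select minimum 16 at index 2, swap -> [13, 16, 18, 17]


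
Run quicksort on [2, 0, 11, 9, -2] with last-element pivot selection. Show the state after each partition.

Partition 1: pivot=-2 at index 0 -> [-2, 0, 11, 9, 2]
Partition 2: pivot=2 at index 2 -> [-2, 0, 2, 9, 11]
Partition 3: pivot=11 at index 4 -> [-2, 0, 2, 9, 11]


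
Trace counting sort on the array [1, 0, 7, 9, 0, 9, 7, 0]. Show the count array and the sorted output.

Count array: [3, 1, 0, 0, 0, 0, 0, 2, 0, 2]
(count[i] = number of elements equal to i)
Cumulative count: [3, 4, 4, 4, 4, 4, 4, 6, 6, 8]
Sorted: [0, 0, 0, 1, 7, 7, 9, 9]


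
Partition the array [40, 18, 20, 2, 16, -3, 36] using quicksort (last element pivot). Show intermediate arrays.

Partition 1: pivot=36 at index 5 -> [18, 20, 2, 16, -3, 36, 40]
Partition 2: pivot=-3 at index 0 -> [-3, 20, 2, 16, 18, 36, 40]
Partition 3: pivot=18 at index 3 -> [-3, 2, 16, 18, 20, 36, 40]
Partition 4: pivot=16 at index 2 -> [-3, 2, 16, 18, 20, 36, 40]


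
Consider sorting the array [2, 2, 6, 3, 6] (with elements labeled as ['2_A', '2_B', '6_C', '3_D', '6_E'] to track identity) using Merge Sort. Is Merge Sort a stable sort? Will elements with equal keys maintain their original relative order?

Trace Merge Sort on the labeled array (the key is the number; the letter only tracks identity):
  Merge [2_A] + [2_B] -> [2_A, 2_B]
  Merge [3_D] + [6_E] -> [3_D, 6_E]
  Merge [6_C] + [3_D, 6_E] -> [3_D, 6_C, 6_E]
  Merge [2_A, 2_B] + [3_D, 6_C, 6_E] -> [2_A, 2_B, 3_D, 6_C, 6_E]
Final order: [2_A, 2_B, 3_D, 6_C, 6_E]
Equal keys:
  value 2: originally 2_A, 2_B; after sorting 2_A, 2_B -> order preserved
  value 6: originally 6_C, 6_E; after sorting 6_C, 6_E -> order preserved
All equal keys kept their original relative order. Merge Sort is stable: when the heads of the two halves are equal the merge takes from the left half first.
Answer: Stable


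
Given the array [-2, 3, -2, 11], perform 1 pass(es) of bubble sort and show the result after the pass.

After pass 1: [-2, -2, 3, 11] (1 swaps)
Total swaps: 1


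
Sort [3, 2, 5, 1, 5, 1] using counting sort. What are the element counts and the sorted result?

Count array: [0, 2, 1, 1, 0, 2]
(count[i] = number of elements equal to i)
Cumulative count: [0, 2, 3, 4, 4, 6]
Sorted: [1, 1, 2, 3, 5, 5]


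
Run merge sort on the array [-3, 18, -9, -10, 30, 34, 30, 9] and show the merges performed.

Divide and conquer:
  Merge [-3] + [18] -> [-3, 18]
  Merge [-9] + [-10] -> [-10, -9]
  Merge [-3, 18] + [-10, -9] -> [-10, -9, -3, 18]
  Merge [30] + [34] -> [30, 34]
  Merge [30] + [9] -> [9, 30]
  Merge [30, 34] + [9, 30] -> [9, 30, 30, 34]
  Merge [-10, -9, -3, 18] + [9, 30, 30, 34] -> [-10, -9, -3, 9, 18, 30, 30, 34]


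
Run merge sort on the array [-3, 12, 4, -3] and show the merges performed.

Divide and conquer:
  Merge [-3] + [12] -> [-3, 12]
  Merge [4] + [-3] -> [-3, 4]
  Merge [-3, 12] + [-3, 4] -> [-3, -3, 4, 12]


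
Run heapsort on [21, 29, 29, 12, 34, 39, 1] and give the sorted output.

Build heap: [39, 34, 29, 12, 29, 21, 1]
Extract 39: [34, 29, 29, 12, 1, 21, 39]
Extract 34: [29, 21, 29, 12, 1, 34, 39]
Extract 29: [29, 21, 1, 12, 29, 34, 39]
Extract 29: [21, 12, 1, 29, 29, 34, 39]
Extract 21: [12, 1, 21, 29, 29, 34, 39]
Extract 12: [1, 12, 21, 29, 29, 34, 39]


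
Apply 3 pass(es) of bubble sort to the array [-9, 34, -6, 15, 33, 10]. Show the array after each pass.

After pass 1: [-9, -6, 15, 33, 10, 34] (4 swaps)
After pass 2: [-9, -6, 15, 10, 33, 34] (1 swaps)
After pass 3: [-9, -6, 10, 15, 33, 34] (1 swaps)
Total swaps: 6


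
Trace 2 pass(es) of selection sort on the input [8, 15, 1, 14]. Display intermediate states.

Pass 1: Select minimum 1 at index 2, swap -> [1, 15, 8, 14]
Pass 2: Select minimum 8 at index 2, swap -> [1, 8, 15, 14]


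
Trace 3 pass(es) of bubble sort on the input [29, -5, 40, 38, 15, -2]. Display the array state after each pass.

After pass 1: [-5, 29, 38, 15, -2, 40] (4 swaps)
After pass 2: [-5, 29, 15, -2, 38, 40] (2 swaps)
After pass 3: [-5, 15, -2, 29, 38, 40] (2 swaps)
Total swaps: 8


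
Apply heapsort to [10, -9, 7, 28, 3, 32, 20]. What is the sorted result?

Build heap: [32, 28, 20, -9, 3, 7, 10]
Extract 32: [28, 10, 20, -9, 3, 7, 32]
Extract 28: [20, 10, 7, -9, 3, 28, 32]
Extract 20: [10, 3, 7, -9, 20, 28, 32]
Extract 10: [7, 3, -9, 10, 20, 28, 32]
Extract 7: [3, -9, 7, 10, 20, 28, 32]
Extract 3: [-9, 3, 7, 10, 20, 28, 32]


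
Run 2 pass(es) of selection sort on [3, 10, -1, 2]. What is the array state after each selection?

Pass 1: Select minimum -1 at index 2, swap -> [-1, 10, 3, 2]
Pass 2: Select minimum 2 at index 3, swap -> [-1, 2, 3, 10]


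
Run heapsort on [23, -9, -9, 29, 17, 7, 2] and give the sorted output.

Build heap: [29, 23, 7, -9, 17, -9, 2]
Extract 29: [23, 17, 7, -9, 2, -9, 29]
Extract 23: [17, 2, 7, -9, -9, 23, 29]
Extract 17: [7, 2, -9, -9, 17, 23, 29]
Extract 7: [2, -9, -9, 7, 17, 23, 29]
Extract 2: [-9, -9, 2, 7, 17, 23, 29]
Extract -9: [-9, -9, 2, 7, 17, 23, 29]


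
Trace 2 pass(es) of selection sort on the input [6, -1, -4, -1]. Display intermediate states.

Pass 1: Select minimum -4 at index 2, swap -> [-4, -1, 6, -1]
Pass 2: Select minimum -1 at index 1, swap -> [-4, -1, 6, -1]


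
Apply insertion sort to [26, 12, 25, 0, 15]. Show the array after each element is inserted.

First element 26 is already 'sorted'
Insert 12: shifted 1 elements -> [12, 26, 25, 0, 15]
Insert 25: shifted 1 elements -> [12, 25, 26, 0, 15]
Insert 0: shifted 3 elements -> [0, 12, 25, 26, 15]
Insert 15: shifted 2 elements -> [0, 12, 15, 25, 26]


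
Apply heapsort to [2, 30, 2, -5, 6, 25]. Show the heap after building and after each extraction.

Build heap: [30, 6, 25, -5, 2, 2]
Extract 30: [25, 6, 2, -5, 2, 30]
Extract 25: [6, 2, 2, -5, 25, 30]
Extract 6: [2, -5, 2, 6, 25, 30]
Extract 2: [2, -5, 2, 6, 25, 30]
Extract 2: [-5, 2, 2, 6, 25, 30]


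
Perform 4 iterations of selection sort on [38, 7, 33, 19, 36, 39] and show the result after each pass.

Pass 1: Select minimum 7 at index 1, swap -> [7, 38, 33, 19, 36, 39]
Pass 2: Select minimum 19 at index 3, swap -> [7, 19, 33, 38, 36, 39]
Pass 3: Select minimum 33 at index 2, swap -> [7, 19, 33, 38, 36, 39]
Pass 4: Select minimum 36 at index 4, swap -> [7, 19, 33, 36, 38, 39]


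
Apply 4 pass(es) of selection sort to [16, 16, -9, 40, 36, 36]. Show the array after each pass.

Pass 1: Select minimum -9 at index 2, swap -> [-9, 16, 16, 40, 36, 36]
Pass 2: Select minimum 16 at index 1, swap -> [-9, 16, 16, 40, 36, 36]
Pass 3: Select minimum 16 at index 2, swap -> [-9, 16, 16, 40, 36, 36]
Pass 4: Select minimum 36 at index 4, swap -> [-9, 16, 16, 36, 40, 36]


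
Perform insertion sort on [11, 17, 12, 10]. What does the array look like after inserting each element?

First element 11 is already 'sorted'
Insert 17: shifted 0 elements -> [11, 17, 12, 10]
Insert 12: shifted 1 elements -> [11, 12, 17, 10]
Insert 10: shifted 3 elements -> [10, 11, 12, 17]


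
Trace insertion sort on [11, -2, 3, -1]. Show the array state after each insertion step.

First element 11 is already 'sorted'
Insert -2: shifted 1 elements -> [-2, 11, 3, -1]
Insert 3: shifted 1 elements -> [-2, 3, 11, -1]
Insert -1: shifted 2 elements -> [-2, -1, 3, 11]


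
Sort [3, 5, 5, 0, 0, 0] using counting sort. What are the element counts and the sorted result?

Count array: [3, 0, 0, 1, 0, 2]
(count[i] = number of elements equal to i)
Cumulative count: [3, 3, 3, 4, 4, 6]
Sorted: [0, 0, 0, 3, 5, 5]


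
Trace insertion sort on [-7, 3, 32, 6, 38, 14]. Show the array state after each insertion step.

First element -7 is already 'sorted'
Insert 3: shifted 0 elements -> [-7, 3, 32, 6, 38, 14]
Insert 32: shifted 0 elements -> [-7, 3, 32, 6, 38, 14]
Insert 6: shifted 1 elements -> [-7, 3, 6, 32, 38, 14]
Insert 38: shifted 0 elements -> [-7, 3, 6, 32, 38, 14]
Insert 14: shifted 2 elements -> [-7, 3, 6, 14, 32, 38]


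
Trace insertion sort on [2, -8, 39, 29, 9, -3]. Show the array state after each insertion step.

First element 2 is already 'sorted'
Insert -8: shifted 1 elements -> [-8, 2, 39, 29, 9, -3]
Insert 39: shifted 0 elements -> [-8, 2, 39, 29, 9, -3]
Insert 29: shifted 1 elements -> [-8, 2, 29, 39, 9, -3]
Insert 9: shifted 2 elements -> [-8, 2, 9, 29, 39, -3]
Insert -3: shifted 4 elements -> [-8, -3, 2, 9, 29, 39]


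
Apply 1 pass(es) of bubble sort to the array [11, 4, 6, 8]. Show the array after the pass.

After pass 1: [4, 6, 8, 11] (3 swaps)
Total swaps: 3


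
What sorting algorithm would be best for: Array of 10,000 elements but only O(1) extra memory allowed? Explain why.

Best choice: Heapsort
Reason: Heapsort rearranges the array in place using O(1) auxiliary space and still guarantees O(n log n) time; quicksort partitions in place but needs Theta(log n) stack space for recursion (O(n) in the worst case), and mergesort requires O(n) auxiliary space


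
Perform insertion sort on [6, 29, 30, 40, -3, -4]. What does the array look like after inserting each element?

First element 6 is already 'sorted'
Insert 29: shifted 0 elements -> [6, 29, 30, 40, -3, -4]
Insert 30: shifted 0 elements -> [6, 29, 30, 40, -3, -4]
Insert 40: shifted 0 elements -> [6, 29, 30, 40, -3, -4]
Insert -3: shifted 4 elements -> [-3, 6, 29, 30, 40, -4]
Insert -4: shifted 5 elements -> [-4, -3, 6, 29, 30, 40]


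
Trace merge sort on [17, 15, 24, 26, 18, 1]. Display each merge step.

Divide and conquer:
  Merge [15] + [24] -> [15, 24]
  Merge [17] + [15, 24] -> [15, 17, 24]
  Merge [18] + [1] -> [1, 18]
  Merge [26] + [1, 18] -> [1, 18, 26]
  Merge [15, 17, 24] + [1, 18, 26] -> [1, 15, 17, 18, 24, 26]


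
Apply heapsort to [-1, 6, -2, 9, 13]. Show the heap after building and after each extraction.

Build heap: [13, 9, -2, -1, 6]
Extract 13: [9, 6, -2, -1, 13]
Extract 9: [6, -1, -2, 9, 13]
Extract 6: [-1, -2, 6, 9, 13]
Extract -1: [-2, -1, 6, 9, 13]


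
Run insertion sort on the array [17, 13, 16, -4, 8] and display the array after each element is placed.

First element 17 is already 'sorted'
Insert 13: shifted 1 elements -> [13, 17, 16, -4, 8]
Insert 16: shifted 1 elements -> [13, 16, 17, -4, 8]
Insert -4: shifted 3 elements -> [-4, 13, 16, 17, 8]
Insert 8: shifted 3 elements -> [-4, 8, 13, 16, 17]


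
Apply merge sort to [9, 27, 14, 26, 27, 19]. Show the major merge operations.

Divide and conquer:
  Merge [27] + [14] -> [14, 27]
  Merge [9] + [14, 27] -> [9, 14, 27]
  Merge [27] + [19] -> [19, 27]
  Merge [26] + [19, 27] -> [19, 26, 27]
  Merge [9, 14, 27] + [19, 26, 27] -> [9, 14, 19, 26, 27, 27]


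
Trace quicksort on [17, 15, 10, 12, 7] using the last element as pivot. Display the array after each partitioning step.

Partition 1: pivot=7 at index 0 -> [7, 15, 10, 12, 17]
Partition 2: pivot=17 at index 4 -> [7, 15, 10, 12, 17]
Partition 3: pivot=12 at index 2 -> [7, 10, 12, 15, 17]


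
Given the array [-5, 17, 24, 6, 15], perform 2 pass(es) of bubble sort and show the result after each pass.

After pass 1: [-5, 17, 6, 15, 24] (2 swaps)
After pass 2: [-5, 6, 15, 17, 24] (2 swaps)
Total swaps: 4


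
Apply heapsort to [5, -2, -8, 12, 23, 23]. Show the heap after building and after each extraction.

Build heap: [23, 12, 23, 5, -2, -8]
Extract 23: [23, 12, -8, 5, -2, 23]
Extract 23: [12, 5, -8, -2, 23, 23]
Extract 12: [5, -2, -8, 12, 23, 23]
Extract 5: [-2, -8, 5, 12, 23, 23]
Extract -2: [-8, -2, 5, 12, 23, 23]


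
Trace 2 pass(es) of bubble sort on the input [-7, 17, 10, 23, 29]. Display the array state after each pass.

After pass 1: [-7, 10, 17, 23, 29] (1 swaps)
After pass 2: [-7, 10, 17, 23, 29] (0 swaps)
Total swaps: 1


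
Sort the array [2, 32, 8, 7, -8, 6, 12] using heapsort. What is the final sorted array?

Build heap: [32, 7, 12, 2, -8, 6, 8]
Extract 32: [12, 7, 8, 2, -8, 6, 32]
Extract 12: [8, 7, 6, 2, -8, 12, 32]
Extract 8: [7, 2, 6, -8, 8, 12, 32]
Extract 7: [6, 2, -8, 7, 8, 12, 32]
Extract 6: [2, -8, 6, 7, 8, 12, 32]
Extract 2: [-8, 2, 6, 7, 8, 12, 32]


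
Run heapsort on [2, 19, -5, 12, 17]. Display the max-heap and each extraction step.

Build heap: [19, 17, -5, 12, 2]
Extract 19: [17, 12, -5, 2, 19]
Extract 17: [12, 2, -5, 17, 19]
Extract 12: [2, -5, 12, 17, 19]
Extract 2: [-5, 2, 12, 17, 19]


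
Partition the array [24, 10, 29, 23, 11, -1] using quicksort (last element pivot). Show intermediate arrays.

Partition 1: pivot=-1 at index 0 -> [-1, 10, 29, 23, 11, 24]
Partition 2: pivot=24 at index 4 -> [-1, 10, 23, 11, 24, 29]
Partition 3: pivot=11 at index 2 -> [-1, 10, 11, 23, 24, 29]


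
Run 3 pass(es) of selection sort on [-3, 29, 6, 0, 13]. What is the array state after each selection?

Pass 1: Select minimum -3 at index 0, swap -> [-3, 29, 6, 0, 13]
Pass 2: Select minimum 0 at index 3, swap -> [-3, 0, 6, 29, 13]
Pass 3: Select minimum 6 at index 2, swap -> [-3, 0, 6, 29, 13]


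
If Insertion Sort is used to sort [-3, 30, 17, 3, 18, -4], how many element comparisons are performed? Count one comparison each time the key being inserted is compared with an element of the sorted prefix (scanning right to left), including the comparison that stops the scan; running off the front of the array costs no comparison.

Insert 30: -3 <= 30 (stop) = 1 comparison(s) -> [-3, 30, 17, 3, 18, -4]
Insert 17: 30 > 17 (shift), -3 <= 17 (stop) = 2 comparison(s) -> [-3, 17, 30, 3, 18, -4]
Insert 3: 30 > 3 (shift), 17 > 3 (shift), -3 <= 3 (stop) = 3 comparison(s) -> [-3, 3, 17, 30, 18, -4]
Insert 18: 30 > 18 (shift), 17 <= 18 (stop) = 2 comparison(s) -> [-3, 3, 17, 18, 30, -4]
Insert -4: 30 > -4 (shift), 18 > -4 (shift), 17 > -4 (shift), 3 > -4 (shift), -3 > -4 (shift), reached front = 5 comparison(s) -> [-4, -3, 3, 17, 18, 30]
Total comparisons: 1 + 2 + 3 + 2 + 5 = 13


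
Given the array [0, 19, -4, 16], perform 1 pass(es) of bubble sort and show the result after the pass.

After pass 1: [0, -4, 16, 19] (2 swaps)
Total swaps: 2


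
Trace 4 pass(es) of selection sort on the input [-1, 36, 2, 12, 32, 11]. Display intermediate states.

Pass 1: Select minimum -1 at index 0, swap -> [-1, 36, 2, 12, 32, 11]
Pass 2: Select minimum 2 at index 2, swap -> [-1, 2, 36, 12, 32, 11]
Pass 3: Select minimum 11 at index 5, swap -> [-1, 2, 11, 12, 32, 36]
Pass 4: Select minimum 12 at index 3, swap -> [-1, 2, 11, 12, 32, 36]


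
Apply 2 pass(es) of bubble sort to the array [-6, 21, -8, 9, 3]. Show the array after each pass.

After pass 1: [-6, -8, 9, 3, 21] (3 swaps)
After pass 2: [-8, -6, 3, 9, 21] (2 swaps)
Total swaps: 5


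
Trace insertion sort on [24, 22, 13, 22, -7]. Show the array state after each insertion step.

First element 24 is already 'sorted'
Insert 22: shifted 1 elements -> [22, 24, 13, 22, -7]
Insert 13: shifted 2 elements -> [13, 22, 24, 22, -7]
Insert 22: shifted 1 elements -> [13, 22, 22, 24, -7]
Insert -7: shifted 4 elements -> [-7, 13, 22, 22, 24]


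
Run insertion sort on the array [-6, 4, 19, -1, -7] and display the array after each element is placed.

First element -6 is already 'sorted'
Insert 4: shifted 0 elements -> [-6, 4, 19, -1, -7]
Insert 19: shifted 0 elements -> [-6, 4, 19, -1, -7]
Insert -1: shifted 2 elements -> [-6, -1, 4, 19, -7]
Insert -7: shifted 4 elements -> [-7, -6, -1, 4, 19]


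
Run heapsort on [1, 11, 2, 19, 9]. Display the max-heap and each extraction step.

Build heap: [19, 11, 2, 1, 9]
Extract 19: [11, 9, 2, 1, 19]
Extract 11: [9, 1, 2, 11, 19]
Extract 9: [2, 1, 9, 11, 19]
Extract 2: [1, 2, 9, 11, 19]


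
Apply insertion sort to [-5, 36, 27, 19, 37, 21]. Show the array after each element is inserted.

First element -5 is already 'sorted'
Insert 36: shifted 0 elements -> [-5, 36, 27, 19, 37, 21]
Insert 27: shifted 1 elements -> [-5, 27, 36, 19, 37, 21]
Insert 19: shifted 2 elements -> [-5, 19, 27, 36, 37, 21]
Insert 37: shifted 0 elements -> [-5, 19, 27, 36, 37, 21]
Insert 21: shifted 3 elements -> [-5, 19, 21, 27, 36, 37]


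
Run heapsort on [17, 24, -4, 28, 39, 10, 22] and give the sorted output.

Build heap: [39, 28, 22, 17, 24, 10, -4]
Extract 39: [28, 24, 22, 17, -4, 10, 39]
Extract 28: [24, 17, 22, 10, -4, 28, 39]
Extract 24: [22, 17, -4, 10, 24, 28, 39]
Extract 22: [17, 10, -4, 22, 24, 28, 39]
Extract 17: [10, -4, 17, 22, 24, 28, 39]
Extract 10: [-4, 10, 17, 22, 24, 28, 39]


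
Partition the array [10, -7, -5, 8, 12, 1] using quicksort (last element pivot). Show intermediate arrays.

Partition 1: pivot=1 at index 2 -> [-7, -5, 1, 8, 12, 10]
Partition 2: pivot=-5 at index 1 -> [-7, -5, 1, 8, 12, 10]
Partition 3: pivot=10 at index 4 -> [-7, -5, 1, 8, 10, 12]


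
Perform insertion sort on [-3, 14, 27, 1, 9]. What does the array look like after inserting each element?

First element -3 is already 'sorted'
Insert 14: shifted 0 elements -> [-3, 14, 27, 1, 9]
Insert 27: shifted 0 elements -> [-3, 14, 27, 1, 9]
Insert 1: shifted 2 elements -> [-3, 1, 14, 27, 9]
Insert 9: shifted 2 elements -> [-3, 1, 9, 14, 27]


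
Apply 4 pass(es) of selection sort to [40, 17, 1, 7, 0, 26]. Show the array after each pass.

Pass 1: Select minimum 0 at index 4, swap -> [0, 17, 1, 7, 40, 26]
Pass 2: Select minimum 1 at index 2, swap -> [0, 1, 17, 7, 40, 26]
Pass 3: Select minimum 7 at index 3, swap -> [0, 1, 7, 17, 40, 26]
Pass 4: Select minimum 17 at index 3, swap -> [0, 1, 7, 17, 40, 26]


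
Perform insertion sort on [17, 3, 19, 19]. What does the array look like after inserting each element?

First element 17 is already 'sorted'
Insert 3: shifted 1 elements -> [3, 17, 19, 19]
Insert 19: shifted 0 elements -> [3, 17, 19, 19]
Insert 19: shifted 0 elements -> [3, 17, 19, 19]


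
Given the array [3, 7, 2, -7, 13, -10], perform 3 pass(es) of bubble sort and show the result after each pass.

After pass 1: [3, 2, -7, 7, -10, 13] (3 swaps)
After pass 2: [2, -7, 3, -10, 7, 13] (3 swaps)
After pass 3: [-7, 2, -10, 3, 7, 13] (2 swaps)
Total swaps: 8


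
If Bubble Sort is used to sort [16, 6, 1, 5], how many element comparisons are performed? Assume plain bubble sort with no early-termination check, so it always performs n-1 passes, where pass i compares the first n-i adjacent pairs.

Pass 1: compare adjacent pairs (0,1)..(2,3) = 3 comparison(s), 3 swap(s) -> [6, 1, 5, 16]
Pass 2: compare adjacent pairs (0,1)..(1,2) = 2 comparison(s), 2 swap(s) -> [1, 5, 6, 16]
Pass 3: compare adjacent pairs (0,1)..(0,1) = 1 comparison(s), 0 swap(s) -> [1, 5, 6, 16]
Total comparisons: 3 + 2 + 1 = 6


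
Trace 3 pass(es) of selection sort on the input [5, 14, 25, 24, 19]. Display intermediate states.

Pass 1: Select minimum 5 at index 0, swap -> [5, 14, 25, 24, 19]
Pass 2: Select minimum 14 at index 1, swap -> [5, 14, 25, 24, 19]
Pass 3: Select minimum 19 at index 4, swap -> [5, 14, 19, 24, 25]


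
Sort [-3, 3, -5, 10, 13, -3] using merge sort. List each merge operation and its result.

Divide and conquer:
  Merge [3] + [-5] -> [-5, 3]
  Merge [-3] + [-5, 3] -> [-5, -3, 3]
  Merge [13] + [-3] -> [-3, 13]
  Merge [10] + [-3, 13] -> [-3, 10, 13]
  Merge [-5, -3, 3] + [-3, 10, 13] -> [-5, -3, -3, 3, 10, 13]


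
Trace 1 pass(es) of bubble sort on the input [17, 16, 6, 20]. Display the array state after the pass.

After pass 1: [16, 6, 17, 20] (2 swaps)
Total swaps: 2


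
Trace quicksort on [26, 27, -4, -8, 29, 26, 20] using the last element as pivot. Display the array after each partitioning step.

Partition 1: pivot=20 at index 2 -> [-4, -8, 20, 27, 29, 26, 26]
Partition 2: pivot=-8 at index 0 -> [-8, -4, 20, 27, 29, 26, 26]
Partition 3: pivot=26 at index 4 -> [-8, -4, 20, 26, 26, 27, 29]
Partition 4: pivot=29 at index 6 -> [-8, -4, 20, 26, 26, 27, 29]


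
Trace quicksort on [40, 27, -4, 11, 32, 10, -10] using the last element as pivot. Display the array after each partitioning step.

Partition 1: pivot=-10 at index 0 -> [-10, 27, -4, 11, 32, 10, 40]
Partition 2: pivot=40 at index 6 -> [-10, 27, -4, 11, 32, 10, 40]
Partition 3: pivot=10 at index 2 -> [-10, -4, 10, 11, 32, 27, 40]
Partition 4: pivot=27 at index 4 -> [-10, -4, 10, 11, 27, 32, 40]


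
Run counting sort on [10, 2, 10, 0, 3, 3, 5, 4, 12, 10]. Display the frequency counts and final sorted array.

Count array: [1, 0, 1, 2, 1, 1, 0, 0, 0, 0, 3, 0, 1]
(count[i] = number of elements equal to i)
Cumulative count: [1, 1, 2, 4, 5, 6, 6, 6, 6, 6, 9, 9, 10]
Sorted: [0, 2, 3, 3, 4, 5, 10, 10, 10, 12]


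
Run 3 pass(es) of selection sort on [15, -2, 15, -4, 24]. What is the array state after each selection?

Pass 1: Select minimum -4 at index 3, swap -> [-4, -2, 15, 15, 24]
Pass 2: Select minimum -2 at index 1, swap -> [-4, -2, 15, 15, 24]
Pass 3: Select minimum 15 at index 2, swap -> [-4, -2, 15, 15, 24]


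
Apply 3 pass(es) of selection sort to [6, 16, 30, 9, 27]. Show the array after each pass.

Pass 1: Select minimum 6 at index 0, swap -> [6, 16, 30, 9, 27]
Pass 2: Select minimum 9 at index 3, swap -> [6, 9, 30, 16, 27]
Pass 3: Select minimum 16 at index 3, swap -> [6, 9, 16, 30, 27]


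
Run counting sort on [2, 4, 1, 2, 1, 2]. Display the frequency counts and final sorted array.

Count array: [0, 2, 3, 0, 1]
(count[i] = number of elements equal to i)
Cumulative count: [0, 2, 5, 5, 6]
Sorted: [1, 1, 2, 2, 2, 4]


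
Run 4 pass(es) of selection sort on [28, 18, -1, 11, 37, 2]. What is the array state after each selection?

Pass 1: Select minimum -1 at index 2, swap -> [-1, 18, 28, 11, 37, 2]
Pass 2: Select minimum 2 at index 5, swap -> [-1, 2, 28, 11, 37, 18]
Pass 3: Select minimum 11 at index 3, swap -> [-1, 2, 11, 28, 37, 18]
Pass 4: Select minimum 18 at index 5, swap -> [-1, 2, 11, 18, 37, 28]


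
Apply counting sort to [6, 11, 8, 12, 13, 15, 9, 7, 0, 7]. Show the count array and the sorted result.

Count array: [1, 0, 0, 0, 0, 0, 1, 2, 1, 1, 0, 1, 1, 1, 0, 1]
(count[i] = number of elements equal to i)
Cumulative count: [1, 1, 1, 1, 1, 1, 2, 4, 5, 6, 6, 7, 8, 9, 9, 10]
Sorted: [0, 6, 7, 7, 8, 9, 11, 12, 13, 15]


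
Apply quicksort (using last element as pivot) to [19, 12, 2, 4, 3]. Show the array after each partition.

Partition 1: pivot=3 at index 1 -> [2, 3, 19, 4, 12]
Partition 2: pivot=12 at index 3 -> [2, 3, 4, 12, 19]


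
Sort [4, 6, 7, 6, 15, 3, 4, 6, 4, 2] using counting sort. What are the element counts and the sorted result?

Count array: [0, 0, 1, 1, 3, 0, 3, 1, 0, 0, 0, 0, 0, 0, 0, 1]
(count[i] = number of elements equal to i)
Cumulative count: [0, 0, 1, 2, 5, 5, 8, 9, 9, 9, 9, 9, 9, 9, 9, 10]
Sorted: [2, 3, 4, 4, 4, 6, 6, 6, 7, 15]


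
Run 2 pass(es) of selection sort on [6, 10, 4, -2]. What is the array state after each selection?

Pass 1: Select minimum -2 at index 3, swap -> [-2, 10, 4, 6]
Pass 2: Select minimum 4 at index 2, swap -> [-2, 4, 10, 6]
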